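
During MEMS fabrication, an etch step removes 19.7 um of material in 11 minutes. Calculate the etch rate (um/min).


Step 1: Etch rate = depth / time
Step 2: rate = 19.7 / 11
rate = 1.791 um/min


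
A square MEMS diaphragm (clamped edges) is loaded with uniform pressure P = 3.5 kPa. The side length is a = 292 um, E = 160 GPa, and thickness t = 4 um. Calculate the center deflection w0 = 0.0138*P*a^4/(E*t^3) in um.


Step 1: Convert pressure to compatible units (E is in GPa, so P in GPa).
P = 3.5 kPa = 3.5e-6 GPa
Step 2: Compute numerator: 0.0138 * P * a^4.
a^4 = 292^4 = 7269949696
numerator = 0.0138 * 3.5e-6 * 7269949696 = 3.5114e+02
Step 3: Compute denominator: E * t^3 = 160 * 4^3 = 10240
Step 4: w0 = numerator / denominator = 3.5114e+02 / 10240 = 0.0343 um


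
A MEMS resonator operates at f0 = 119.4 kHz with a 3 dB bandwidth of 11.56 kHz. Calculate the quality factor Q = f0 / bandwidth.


Step 1: Q = f0 / bandwidth
Step 2: Q = 119.4 / 11.56
Q = 10.3


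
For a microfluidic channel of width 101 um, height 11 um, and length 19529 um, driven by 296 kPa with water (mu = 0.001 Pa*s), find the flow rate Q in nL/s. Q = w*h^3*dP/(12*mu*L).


Step 1: Convert all dimensions to SI (meters).
w = 101e-6 m, h = 11e-6 m, L = 19529e-6 m, dP = 296e3 Pa
Step 2: Q = w * h^3 * dP / (12 * mu * L)
Q = 101e-6 * (11e-6)^3 * 296e3 / (12 * 0.001 * 19529e-6) = 1.6979695e-10 m^3/s
Step 3: Convert Q from m^3/s to nL/s (1 m^3 = 1e12 nL, so multiply by 1e12).
Q = 169.797 nL/s


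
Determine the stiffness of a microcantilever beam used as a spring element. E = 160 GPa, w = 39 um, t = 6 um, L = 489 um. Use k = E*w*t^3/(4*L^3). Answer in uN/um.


Step 1: Convert E to consistent units (1 GPa = 1000 uN/um^2).
E = 160 GPa = 160000 uN/um^2
Step 2: Compute t^3 = 6^3 = 216
Step 3: Compute L^3 = 489^3 = 116930169
Step 4: k = 160000 * 39 * 216 / (4 * 116930169)
k = 2.8817 uN/um


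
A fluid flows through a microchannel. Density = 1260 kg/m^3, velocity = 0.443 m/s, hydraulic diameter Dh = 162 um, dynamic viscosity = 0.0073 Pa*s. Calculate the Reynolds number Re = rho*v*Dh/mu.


Step 1: Convert Dh to meters: Dh = 162e-6 m
Step 2: Re = rho * v * Dh / mu
Re = 1260 * 0.443 * 162e-6 / 0.0073
Re = 12.387


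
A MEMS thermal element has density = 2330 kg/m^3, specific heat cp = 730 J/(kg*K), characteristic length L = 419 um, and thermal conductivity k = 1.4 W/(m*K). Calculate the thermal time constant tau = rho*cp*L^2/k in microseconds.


Step 1: Convert L to m: L = 419e-6 m
Step 2: L^2 = (419e-6)^2 = 1.75561e-07 m^2
Step 3: tau = 2330 * 730 * 1.75561e-07 / 1.4 = 2.1329407493e-01 s
Step 4: Convert to microseconds (multiply by 1e6).
tau = 213294.075 us


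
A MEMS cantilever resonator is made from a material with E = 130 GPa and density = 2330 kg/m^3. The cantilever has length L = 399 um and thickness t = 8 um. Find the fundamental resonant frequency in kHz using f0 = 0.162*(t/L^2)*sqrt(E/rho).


Step 1: Convert units to SI.
t_SI = 8e-6 m, L_SI = 399e-6 m
Step 2: Calculate sqrt(E/rho).
sqrt(130e9 / 2330) = 7469.54 m/s
Step 3: Compute f0.
f0 = 0.162 * 8e-6 / (399e-6)^2 * 7469.54 = 60806.9 Hz = 60.81 kHz


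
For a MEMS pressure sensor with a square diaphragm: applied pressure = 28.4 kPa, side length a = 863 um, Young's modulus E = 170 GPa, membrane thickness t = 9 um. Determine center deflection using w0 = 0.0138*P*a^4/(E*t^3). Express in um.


Step 1: Convert pressure to compatible units (E is in GPa, so P in GPa).
P = 28.4 kPa = 28.4e-6 GPa
Step 2: Compute numerator: 0.0138 * P * a^4.
a^4 = 863^4 = 554680863361
numerator = 0.0138 * 28.4e-6 * 554680863361 = 2.173905e+05
Step 3: Compute denominator: E * t^3 = 170 * 9^3 = 123930
Step 4: w0 = numerator / denominator = 2.173905e+05 / 123930 = 1.7541 um


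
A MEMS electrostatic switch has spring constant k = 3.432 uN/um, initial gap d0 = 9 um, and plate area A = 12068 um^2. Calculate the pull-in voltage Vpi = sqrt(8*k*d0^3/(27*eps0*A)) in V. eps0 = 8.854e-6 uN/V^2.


Step 1: Compute numerator: 8 * k * d0^3 = 8 * 3.432 * 9^3 = 20015.424
Step 2: Compute denominator: 27 * eps0 * A = 27 * 8.854e-6 * 12068 = 2.884952
Step 3: Vpi = sqrt(20015.424 / 2.884952)
Vpi = 83.29 V


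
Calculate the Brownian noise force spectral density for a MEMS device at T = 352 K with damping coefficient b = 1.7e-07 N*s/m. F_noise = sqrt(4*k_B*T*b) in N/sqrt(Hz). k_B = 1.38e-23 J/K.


Step 1: Compute 4 * k_B * T * b
= 4 * 1.38e-23 * 352 * 1.7e-07
= 3.3032e-27 N^2/Hz
Step 2: F_noise = sqrt(3.3032e-27)
F_noise = 5.75e-14 N/sqrt(Hz)


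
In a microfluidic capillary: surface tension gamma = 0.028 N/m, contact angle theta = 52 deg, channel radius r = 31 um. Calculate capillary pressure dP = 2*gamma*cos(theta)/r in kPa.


Step 1: cos(52 deg) = 0.6157
Step 2: Convert r to m: r = 31e-6 m
Step 3: dP = 2 * 0.028 * 0.6157 / 31e-6 = 1112.2 Pa
Step 4: Convert Pa to kPa (divide by 1000).
dP = 1.11 kPa


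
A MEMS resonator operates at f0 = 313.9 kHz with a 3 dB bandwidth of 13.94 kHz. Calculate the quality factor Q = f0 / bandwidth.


Step 1: Q = f0 / bandwidth
Step 2: Q = 313.9 / 13.94
Q = 22.5


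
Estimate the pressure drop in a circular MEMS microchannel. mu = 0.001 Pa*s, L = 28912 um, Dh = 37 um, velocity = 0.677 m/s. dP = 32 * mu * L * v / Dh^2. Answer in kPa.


Step 1: Convert to SI: L = 28912e-6 m, Dh = 37e-6 m
Step 2: dP = 32 * 0.001 * 28912e-6 * 0.677 / (37e-6)^2
Step 3: dP = 457523.42 Pa
Step 4: Convert to kPa: dP = 457.52 kPa


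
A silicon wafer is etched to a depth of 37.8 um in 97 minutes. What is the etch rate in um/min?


Step 1: Etch rate = depth / time
Step 2: rate = 37.8 / 97
rate = 0.39 um/min


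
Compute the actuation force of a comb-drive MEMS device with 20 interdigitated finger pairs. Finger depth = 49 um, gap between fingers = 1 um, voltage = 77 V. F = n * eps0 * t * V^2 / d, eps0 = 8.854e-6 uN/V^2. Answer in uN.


Step 1: Parameters: n=20, eps0=8.854e-6 uN/V^2, t=49 um, V=77 V, d=1 um
Step 2: V^2 = 5929
Step 3: F = 20 * 8.854e-6 * 49 * 5929 / 1
F = 51.445 uN


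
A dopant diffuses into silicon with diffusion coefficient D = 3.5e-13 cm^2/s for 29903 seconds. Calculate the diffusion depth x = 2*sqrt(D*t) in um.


Step 1: Compute D*t = 3.5e-13 * 29903 = 1.046605e-08 cm^2
Step 2: sqrt(D*t) = 1.02304e-04 cm
Step 3: x = 2 * 1.02304e-04 cm = 2.04608e-04 cm
Step 4: Convert to um (1 cm = 1e4 um): x = 2.046 um


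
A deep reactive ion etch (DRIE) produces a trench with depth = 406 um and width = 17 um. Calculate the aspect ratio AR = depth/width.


Step 1: AR = depth / width
Step 2: AR = 406 / 17
AR = 23.9


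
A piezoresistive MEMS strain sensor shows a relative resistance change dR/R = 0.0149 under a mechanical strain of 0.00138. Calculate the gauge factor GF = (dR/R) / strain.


Step 1: Identify values.
dR/R = 0.0149, strain = 0.00138
Step 2: GF = (dR/R) / strain = 0.0149 / 0.00138
GF = 10.8


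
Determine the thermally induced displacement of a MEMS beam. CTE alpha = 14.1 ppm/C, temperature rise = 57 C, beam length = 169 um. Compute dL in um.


Step 1: Convert CTE: alpha = 14.1 ppm/C = 14.1e-6 /C
Step 2: dL = 14.1e-6 * 57 * 169
dL = 0.1358 um


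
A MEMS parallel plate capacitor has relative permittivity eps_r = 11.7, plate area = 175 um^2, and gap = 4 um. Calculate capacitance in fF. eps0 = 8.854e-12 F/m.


Step 1: Convert area to m^2: A = 175e-12 m^2
Step 2: Convert gap to m: d = 4e-6 m
Step 3: C = eps0 * eps_r * A / d
C = 8.854e-12 * 11.7 * 175e-12 / 4e-6
Step 4: Convert to fF (multiply by 1e15).
C = 4.53 fF


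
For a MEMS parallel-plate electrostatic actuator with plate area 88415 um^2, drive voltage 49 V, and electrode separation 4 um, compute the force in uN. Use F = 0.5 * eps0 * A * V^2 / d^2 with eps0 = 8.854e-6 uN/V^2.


Step 1: Identify parameters.
eps0 = 8.854e-6 uN/V^2, A = 88415 um^2, V = 49 V, d = 4 um
Step 2: Compute V^2 = 49^2 = 2401
Step 3: Compute d^2 = 4^2 = 16
Step 4: F = 0.5 * 8.854e-6 * 88415 * 2401 / 16
F = 58.736 uN


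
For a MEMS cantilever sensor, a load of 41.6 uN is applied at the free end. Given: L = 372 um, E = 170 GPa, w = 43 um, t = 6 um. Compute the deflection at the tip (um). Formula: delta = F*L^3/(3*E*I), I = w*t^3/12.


Step 1: Calculate the second moment of area.
I = w * t^3 / 12 = 43 * 6^3 / 12 = 774.0 um^4
Step 2: Convert E to consistent units (1 GPa = 1000 uN/um^2).
E = 170 GPa = 170000 uN/um^2
Step 3: Calculate tip deflection.
delta = F * L^3 / (3 * E * I)
delta = 41.6 * 372^3 / (3 * 170000 * 774.0)
delta = 5.4251 um


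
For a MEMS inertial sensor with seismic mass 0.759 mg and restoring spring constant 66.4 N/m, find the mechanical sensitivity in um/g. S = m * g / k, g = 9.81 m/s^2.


Step 1: Convert mass: m = 0.759 mg = 7.59e-07 kg
Step 2: S = m * g / k = 7.59e-07 * 9.81 / 66.4
Step 3: S = 1.12e-07 m/g
Step 4: Convert to um/g: S = 0.112 um/g


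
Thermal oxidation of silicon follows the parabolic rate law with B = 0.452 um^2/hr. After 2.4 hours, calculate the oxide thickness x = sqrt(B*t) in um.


Step 1: Compute B*t = 0.452 * 2.4 = 1.0848
Step 2: x = sqrt(1.0848)
x = 1.042 um


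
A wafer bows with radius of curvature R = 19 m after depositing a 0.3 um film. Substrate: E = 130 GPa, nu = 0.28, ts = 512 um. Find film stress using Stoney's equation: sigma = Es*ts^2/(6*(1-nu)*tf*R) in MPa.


Step 1: Compute numerator: Es * ts^2 = 130 * 512^2 = 34078720 (GPa*um^2)
Step 2: Compute denominator (R in um): 6*(1-nu)*tf*R = 6*0.72*0.3*19e6 = 24624000.0 (um^2)
Step 3: sigma (GPa) = 34078720 / 24624000.0 = 1.383964e+00 GPa
Step 4: Convert to MPa (x1000): sigma = 1384.0 MPa


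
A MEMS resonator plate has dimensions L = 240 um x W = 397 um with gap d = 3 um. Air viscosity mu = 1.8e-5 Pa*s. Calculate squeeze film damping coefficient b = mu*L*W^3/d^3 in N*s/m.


Step 1: Convert to SI.
L = 240e-6 m, W = 397e-6 m, d = 3e-6 m
Step 2: W^3 = (397e-6)^3 = 6.26e-11 m^3
Step 3: d^3 = (3e-6)^3 = 2.70e-17 m^3
Step 4: b = 1.8e-5 * 240e-6 * 6.26e-11 / 2.70e-17
b = 1.00e-02 N*s/m


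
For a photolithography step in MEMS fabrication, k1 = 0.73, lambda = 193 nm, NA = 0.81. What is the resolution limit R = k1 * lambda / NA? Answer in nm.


Step 1: Identify values: k1 = 0.73, lambda = 193 nm, NA = 0.81
Step 2: R = k1 * lambda / NA
R = 0.73 * 193 / 0.81
R = 173.9 nm


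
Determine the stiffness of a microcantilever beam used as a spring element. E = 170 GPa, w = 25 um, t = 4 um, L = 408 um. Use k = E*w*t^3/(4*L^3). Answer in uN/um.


Step 1: Convert E to consistent units (1 GPa = 1000 uN/um^2).
E = 170 GPa = 170000 uN/um^2
Step 2: Compute t^3 = 4^3 = 64
Step 3: Compute L^3 = 408^3 = 67917312
Step 4: k = 170000 * 25 * 64 / (4 * 67917312)
k = 1.0012 uN/um


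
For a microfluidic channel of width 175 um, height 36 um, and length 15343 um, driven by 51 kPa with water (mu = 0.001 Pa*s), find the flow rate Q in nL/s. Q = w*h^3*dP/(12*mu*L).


Step 1: Convert all dimensions to SI (meters).
w = 175e-6 m, h = 36e-6 m, L = 15343e-6 m, dP = 51e3 Pa
Step 2: Q = w * h^3 * dP / (12 * mu * L)
Q = 175e-6 * (36e-6)^3 * 51e3 / (12 * 0.001 * 15343e-6) = 2.26164375e-09 m^3/s
Step 3: Convert Q from m^3/s to nL/s (1 m^3 = 1e12 nL, so multiply by 1e12).
Q = 2261.644 nL/s


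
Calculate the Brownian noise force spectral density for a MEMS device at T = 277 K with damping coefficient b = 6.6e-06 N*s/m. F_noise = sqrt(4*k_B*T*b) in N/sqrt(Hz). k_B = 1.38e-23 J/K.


Step 1: Compute 4 * k_B * T * b
= 4 * 1.38e-23 * 277 * 6.6e-06
= 1.0092e-25 N^2/Hz
Step 2: F_noise = sqrt(1.0092e-25)
F_noise = 3.18e-13 N/sqrt(Hz)


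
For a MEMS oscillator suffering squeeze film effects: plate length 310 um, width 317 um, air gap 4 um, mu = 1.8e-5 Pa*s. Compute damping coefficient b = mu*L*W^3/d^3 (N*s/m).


Step 1: Convert to SI.
L = 310e-6 m, W = 317e-6 m, d = 4e-6 m
Step 2: W^3 = (317e-6)^3 = 3.19e-11 m^3
Step 3: d^3 = (4e-6)^3 = 6.40e-17 m^3
Step 4: b = 1.8e-5 * 310e-6 * 3.19e-11 / 6.40e-17
b = 2.78e-03 N*s/m


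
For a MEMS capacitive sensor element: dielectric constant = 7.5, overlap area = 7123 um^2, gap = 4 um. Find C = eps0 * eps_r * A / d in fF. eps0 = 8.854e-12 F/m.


Step 1: Convert area to m^2: A = 7123e-12 m^2
Step 2: Convert gap to m: d = 4e-6 m
Step 3: C = eps0 * eps_r * A / d
C = 8.854e-12 * 7.5 * 7123e-12 / 4e-6
Step 4: Convert to fF (multiply by 1e15).
C = 118.25 fF


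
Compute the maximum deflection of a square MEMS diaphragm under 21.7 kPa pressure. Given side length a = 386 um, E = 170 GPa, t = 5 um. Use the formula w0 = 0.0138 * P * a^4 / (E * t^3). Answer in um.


Step 1: Convert pressure to compatible units (E is in GPa, so P in GPa).
P = 21.7 kPa = 21.7e-6 GPa
Step 2: Compute numerator: 0.0138 * P * a^4.
a^4 = 386^4 = 22199808016
numerator = 0.0138 * 21.7e-6 * 22199808016 = 6.64795e+03
Step 3: Compute denominator: E * t^3 = 170 * 5^3 = 21250
Step 4: w0 = numerator / denominator = 6.64795e+03 / 21250 = 0.3128 um


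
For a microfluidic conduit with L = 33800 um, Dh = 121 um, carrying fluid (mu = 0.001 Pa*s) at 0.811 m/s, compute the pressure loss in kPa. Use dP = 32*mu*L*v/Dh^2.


Step 1: Convert to SI: L = 33800e-6 m, Dh = 121e-6 m
Step 2: dP = 32 * 0.001 * 33800e-6 * 0.811 / (121e-6)^2
Step 3: dP = 59912.41 Pa
Step 4: Convert to kPa: dP = 59.91 kPa


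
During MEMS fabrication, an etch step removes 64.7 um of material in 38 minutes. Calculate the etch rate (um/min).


Step 1: Etch rate = depth / time
Step 2: rate = 64.7 / 38
rate = 1.703 um/min


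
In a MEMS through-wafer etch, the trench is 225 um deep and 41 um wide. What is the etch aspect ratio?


Step 1: AR = depth / width
Step 2: AR = 225 / 41
AR = 5.5


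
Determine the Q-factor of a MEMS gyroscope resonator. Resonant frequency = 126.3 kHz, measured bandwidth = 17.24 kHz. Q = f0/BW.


Step 1: Q = f0 / bandwidth
Step 2: Q = 126.3 / 17.24
Q = 7.3


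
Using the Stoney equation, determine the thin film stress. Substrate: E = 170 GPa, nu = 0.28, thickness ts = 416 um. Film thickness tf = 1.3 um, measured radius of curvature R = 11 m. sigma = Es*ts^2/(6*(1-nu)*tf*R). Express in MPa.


Step 1: Compute numerator: Es * ts^2 = 170 * 416^2 = 29419520 (GPa*um^2)
Step 2: Compute denominator (R in um): 6*(1-nu)*tf*R = 6*0.72*1.3*11e6 = 61776000.0 (um^2)
Step 3: sigma (GPa) = 29419520 / 61776000.0 = 4.76229e-01 GPa
Step 4: Convert to MPa (x1000): sigma = 476.2 MPa


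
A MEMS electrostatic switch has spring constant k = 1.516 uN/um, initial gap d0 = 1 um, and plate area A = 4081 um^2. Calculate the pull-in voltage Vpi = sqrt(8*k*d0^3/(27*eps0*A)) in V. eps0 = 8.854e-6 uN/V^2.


Step 1: Compute numerator: 8 * k * d0^3 = 8 * 1.516 * 1^3 = 12.128
Step 2: Compute denominator: 27 * eps0 * A = 27 * 8.854e-6 * 4081 = 0.975596
Step 3: Vpi = sqrt(12.128 / 0.975596)
Vpi = 3.53 V


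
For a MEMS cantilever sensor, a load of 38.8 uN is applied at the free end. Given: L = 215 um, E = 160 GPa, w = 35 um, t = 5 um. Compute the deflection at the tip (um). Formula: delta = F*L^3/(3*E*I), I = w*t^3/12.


Step 1: Calculate the second moment of area.
I = w * t^3 / 12 = 35 * 5^3 / 12 = 364.5833 um^4
Step 2: Convert E to consistent units (1 GPa = 1000 uN/um^2).
E = 160 GPa = 160000 uN/um^2
Step 3: Calculate tip deflection.
delta = F * L^3 / (3 * E * I)
delta = 38.8 * 215^3 / (3 * 160000 * 364.5833)
delta = 2.2035 um


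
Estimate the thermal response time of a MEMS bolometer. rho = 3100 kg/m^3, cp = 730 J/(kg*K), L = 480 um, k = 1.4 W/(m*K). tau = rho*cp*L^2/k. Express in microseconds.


Step 1: Convert L to m: L = 480e-6 m
Step 2: L^2 = (480e-6)^2 = 2.304e-07 m^2
Step 3: tau = 3100 * 730 * 2.304e-07 / 1.4 = 3.7242514286e-01 s
Step 4: Convert to microseconds (multiply by 1e6).
tau = 372425.143 us


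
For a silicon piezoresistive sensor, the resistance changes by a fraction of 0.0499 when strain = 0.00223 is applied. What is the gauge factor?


Step 1: Identify values.
dR/R = 0.0499, strain = 0.00223
Step 2: GF = (dR/R) / strain = 0.0499 / 0.00223
GF = 22.4


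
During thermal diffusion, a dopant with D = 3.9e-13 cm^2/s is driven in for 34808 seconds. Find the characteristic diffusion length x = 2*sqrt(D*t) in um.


Step 1: Compute D*t = 3.9e-13 * 34808 = 1.357512e-08 cm^2
Step 2: sqrt(D*t) = 1.1651e-04 cm
Step 3: x = 2 * 1.1651e-04 cm = 2.3302e-04 cm
Step 4: Convert to um (1 cm = 1e4 um): x = 2.33 um


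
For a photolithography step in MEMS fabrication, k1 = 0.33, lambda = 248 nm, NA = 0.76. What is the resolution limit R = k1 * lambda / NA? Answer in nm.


Step 1: Identify values: k1 = 0.33, lambda = 248 nm, NA = 0.76
Step 2: R = k1 * lambda / NA
R = 0.33 * 248 / 0.76
R = 107.7 nm


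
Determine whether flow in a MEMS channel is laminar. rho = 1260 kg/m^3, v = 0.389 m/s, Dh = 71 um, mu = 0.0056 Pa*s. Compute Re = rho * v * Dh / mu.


Step 1: Convert Dh to meters: Dh = 71e-6 m
Step 2: Re = rho * v * Dh / mu
Re = 1260 * 0.389 * 71e-6 / 0.0056
Re = 6.214
Since Re = 6.214 is below ~2300, the flow is laminar.


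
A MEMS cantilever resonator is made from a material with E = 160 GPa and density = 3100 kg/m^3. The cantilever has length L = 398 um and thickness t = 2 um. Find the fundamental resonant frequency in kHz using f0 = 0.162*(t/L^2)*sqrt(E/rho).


Step 1: Convert units to SI.
t_SI = 2e-6 m, L_SI = 398e-6 m
Step 2: Calculate sqrt(E/rho).
sqrt(160e9 / 3100) = 7184.21 m/s
Step 3: Compute f0.
f0 = 0.162 * 2e-6 / (398e-6)^2 * 7184.21 = 14694.6 Hz = 14.69 kHz


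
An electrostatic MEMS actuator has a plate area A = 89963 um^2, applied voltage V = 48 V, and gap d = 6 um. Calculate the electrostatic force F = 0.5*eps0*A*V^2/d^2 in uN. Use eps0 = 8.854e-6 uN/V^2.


Step 1: Identify parameters.
eps0 = 8.854e-6 uN/V^2, A = 89963 um^2, V = 48 V, d = 6 um
Step 2: Compute V^2 = 48^2 = 2304
Step 3: Compute d^2 = 6^2 = 36
Step 4: F = 0.5 * 8.854e-6 * 89963 * 2304 / 36
F = 25.489 uN


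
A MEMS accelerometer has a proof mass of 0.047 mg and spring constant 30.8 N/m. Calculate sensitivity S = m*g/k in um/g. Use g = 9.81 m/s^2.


Step 1: Convert mass: m = 0.047 mg = 4.70e-08 kg
Step 2: S = m * g / k = 4.70e-08 * 9.81 / 30.8
Step 3: S = 1.50e-08 m/g
Step 4: Convert to um/g: S = 0.015 um/g


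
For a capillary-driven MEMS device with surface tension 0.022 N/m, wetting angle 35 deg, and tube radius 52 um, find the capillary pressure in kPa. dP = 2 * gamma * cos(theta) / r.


Step 1: cos(35 deg) = 0.8192
Step 2: Convert r to m: r = 52e-6 m
Step 3: dP = 2 * 0.022 * 0.8192 / 52e-6 = 693.2 Pa
Step 4: Convert Pa to kPa (divide by 1000).
dP = 0.69 kPa


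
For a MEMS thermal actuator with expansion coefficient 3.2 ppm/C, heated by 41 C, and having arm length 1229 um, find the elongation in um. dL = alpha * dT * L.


Step 1: Convert CTE: alpha = 3.2 ppm/C = 3.2e-6 /C
Step 2: dL = 3.2e-6 * 41 * 1229
dL = 0.1612 um


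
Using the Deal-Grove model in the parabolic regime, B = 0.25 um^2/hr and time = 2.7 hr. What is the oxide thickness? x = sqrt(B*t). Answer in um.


Step 1: Compute B*t = 0.25 * 2.7 = 0.675
Step 2: x = sqrt(0.675)
x = 0.822 um


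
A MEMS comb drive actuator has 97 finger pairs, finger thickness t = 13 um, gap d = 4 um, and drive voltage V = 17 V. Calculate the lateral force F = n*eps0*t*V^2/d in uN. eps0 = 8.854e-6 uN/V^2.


Step 1: Parameters: n=97, eps0=8.854e-6 uN/V^2, t=13 um, V=17 V, d=4 um
Step 2: V^2 = 289
Step 3: F = 97 * 8.854e-6 * 13 * 289 / 4
F = 0.807 uN


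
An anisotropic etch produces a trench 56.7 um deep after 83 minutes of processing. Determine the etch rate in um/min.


Step 1: Etch rate = depth / time
Step 2: rate = 56.7 / 83
rate = 0.683 um/min


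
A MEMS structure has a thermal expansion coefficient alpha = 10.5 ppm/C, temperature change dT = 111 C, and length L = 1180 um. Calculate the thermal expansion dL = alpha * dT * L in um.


Step 1: Convert CTE: alpha = 10.5 ppm/C = 10.5e-6 /C
Step 2: dL = 10.5e-6 * 111 * 1180
dL = 1.3753 um


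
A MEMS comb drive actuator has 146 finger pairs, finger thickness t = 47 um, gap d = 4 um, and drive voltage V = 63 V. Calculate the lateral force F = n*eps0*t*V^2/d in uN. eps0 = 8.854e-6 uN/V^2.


Step 1: Parameters: n=146, eps0=8.854e-6 uN/V^2, t=47 um, V=63 V, d=4 um
Step 2: V^2 = 3969
Step 3: F = 146 * 8.854e-6 * 47 * 3969 / 4
F = 60.285 uN


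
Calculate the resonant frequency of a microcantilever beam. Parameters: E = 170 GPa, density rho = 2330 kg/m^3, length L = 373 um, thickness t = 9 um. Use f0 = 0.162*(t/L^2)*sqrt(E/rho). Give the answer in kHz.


Step 1: Convert units to SI.
t_SI = 9e-6 m, L_SI = 373e-6 m
Step 2: Calculate sqrt(E/rho).
sqrt(170e9 / 2330) = 8541.74 m/s
Step 3: Compute f0.
f0 = 0.162 * 9e-6 / (373e-6)^2 * 8541.74 = 89513.0 Hz = 89.51 kHz


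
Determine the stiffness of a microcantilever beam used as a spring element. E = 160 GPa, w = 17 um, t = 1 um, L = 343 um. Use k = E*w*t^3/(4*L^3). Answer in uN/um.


Step 1: Convert E to consistent units (1 GPa = 1000 uN/um^2).
E = 160 GPa = 160000 uN/um^2
Step 2: Compute t^3 = 1^3 = 1
Step 3: Compute L^3 = 343^3 = 40353607
Step 4: k = 160000 * 17 * 1 / (4 * 40353607)
k = 0.0169 uN/um


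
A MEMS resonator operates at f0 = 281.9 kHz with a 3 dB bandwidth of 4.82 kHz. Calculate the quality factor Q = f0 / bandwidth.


Step 1: Q = f0 / bandwidth
Step 2: Q = 281.9 / 4.82
Q = 58.5


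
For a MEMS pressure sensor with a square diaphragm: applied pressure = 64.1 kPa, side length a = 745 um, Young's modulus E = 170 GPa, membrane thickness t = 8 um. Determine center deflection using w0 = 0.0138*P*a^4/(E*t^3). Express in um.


Step 1: Convert pressure to compatible units (E is in GPa, so P in GPa).
P = 64.1 kPa = 64.1e-6 GPa
Step 2: Compute numerator: 0.0138 * P * a^4.
a^4 = 745^4 = 308052750625
numerator = 0.0138 * 64.1e-6 * 308052750625 = 2.724973e+05
Step 3: Compute denominator: E * t^3 = 170 * 8^3 = 87040
Step 4: w0 = numerator / denominator = 2.724973e+05 / 87040 = 3.1307 um


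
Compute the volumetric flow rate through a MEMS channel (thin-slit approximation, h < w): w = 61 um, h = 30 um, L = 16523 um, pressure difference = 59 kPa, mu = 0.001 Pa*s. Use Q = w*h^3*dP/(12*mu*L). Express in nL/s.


Step 1: Convert all dimensions to SI (meters).
w = 61e-6 m, h = 30e-6 m, L = 16523e-6 m, dP = 59e3 Pa
Step 2: Q = w * h^3 * dP / (12 * mu * L)
Q = 61e-6 * (30e-6)^3 * 59e3 / (12 * 0.001 * 16523e-6) = 4.900896e-10 m^3/s
Step 3: Convert Q from m^3/s to nL/s (1 m^3 = 1e12 nL, so multiply by 1e12).
Q = 490.09 nL/s


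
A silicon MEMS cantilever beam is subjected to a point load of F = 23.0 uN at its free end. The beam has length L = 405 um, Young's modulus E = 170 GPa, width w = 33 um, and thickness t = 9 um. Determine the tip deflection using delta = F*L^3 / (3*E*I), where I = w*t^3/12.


Step 1: Calculate the second moment of area.
I = w * t^3 / 12 = 33 * 9^3 / 12 = 2004.75 um^4
Step 2: Convert E to consistent units (1 GPa = 1000 uN/um^2).
E = 170 GPa = 170000 uN/um^2
Step 3: Calculate tip deflection.
delta = F * L^3 / (3 * E * I)
delta = 23.0 * 405^3 / (3 * 170000 * 2004.75)
delta = 1.4944 um


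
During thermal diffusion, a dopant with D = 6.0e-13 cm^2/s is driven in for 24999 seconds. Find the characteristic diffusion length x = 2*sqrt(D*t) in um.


Step 1: Compute D*t = 6.0e-13 * 24999 = 1.49994e-08 cm^2
Step 2: sqrt(D*t) = 1.22472e-04 cm
Step 3: x = 2 * 1.22472e-04 cm = 2.44944e-04 cm
Step 4: Convert to um (1 cm = 1e4 um): x = 2.449 um


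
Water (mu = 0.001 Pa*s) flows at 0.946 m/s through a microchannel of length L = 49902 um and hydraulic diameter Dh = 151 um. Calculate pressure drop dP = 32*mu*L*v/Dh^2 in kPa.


Step 1: Convert to SI: L = 49902e-6 m, Dh = 151e-6 m
Step 2: dP = 32 * 0.001 * 49902e-6 * 0.946 / (151e-6)^2
Step 3: dP = 66252.94 Pa
Step 4: Convert to kPa: dP = 66.25 kPa


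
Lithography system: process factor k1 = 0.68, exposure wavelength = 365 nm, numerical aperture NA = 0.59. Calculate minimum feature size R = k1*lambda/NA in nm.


Step 1: Identify values: k1 = 0.68, lambda = 365 nm, NA = 0.59
Step 2: R = k1 * lambda / NA
R = 0.68 * 365 / 0.59
R = 420.7 nm


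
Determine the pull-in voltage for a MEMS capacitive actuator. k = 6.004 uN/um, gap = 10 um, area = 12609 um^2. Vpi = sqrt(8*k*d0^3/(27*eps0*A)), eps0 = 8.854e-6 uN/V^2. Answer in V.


Step 1: Compute numerator: 8 * k * d0^3 = 8 * 6.004 * 10^3 = 48032.0
Step 2: Compute denominator: 27 * eps0 * A = 27 * 8.854e-6 * 12609 = 3.014282
Step 3: Vpi = sqrt(48032.0 / 3.014282)
Vpi = 126.23 V


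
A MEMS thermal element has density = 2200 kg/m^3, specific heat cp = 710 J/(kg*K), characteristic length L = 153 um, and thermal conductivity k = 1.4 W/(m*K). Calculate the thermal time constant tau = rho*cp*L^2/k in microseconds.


Step 1: Convert L to m: L = 153e-6 m
Step 2: L^2 = (153e-6)^2 = 2.3409e-08 m^2
Step 3: tau = 2200 * 710 * 2.3409e-08 / 1.4 = 2.611775571e-02 s
Step 4: Convert to microseconds (multiply by 1e6).
tau = 26117.756 us


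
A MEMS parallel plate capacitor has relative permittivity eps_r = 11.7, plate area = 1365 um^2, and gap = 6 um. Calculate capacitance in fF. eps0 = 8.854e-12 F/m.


Step 1: Convert area to m^2: A = 1365e-12 m^2
Step 2: Convert gap to m: d = 6e-6 m
Step 3: C = eps0 * eps_r * A / d
C = 8.854e-12 * 11.7 * 1365e-12 / 6e-6
Step 4: Convert to fF (multiply by 1e15).
C = 23.57 fF


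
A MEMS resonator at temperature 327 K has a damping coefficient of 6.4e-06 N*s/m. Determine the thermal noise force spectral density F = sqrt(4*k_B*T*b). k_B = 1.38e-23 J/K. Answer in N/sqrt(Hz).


Step 1: Compute 4 * k_B * T * b
= 4 * 1.38e-23 * 327 * 6.4e-06
= 1.1552e-25 N^2/Hz
Step 2: F_noise = sqrt(1.1552e-25)
F_noise = 3.40e-13 N/sqrt(Hz)


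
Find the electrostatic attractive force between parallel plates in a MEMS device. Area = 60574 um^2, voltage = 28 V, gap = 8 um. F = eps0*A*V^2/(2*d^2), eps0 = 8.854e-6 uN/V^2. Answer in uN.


Step 1: Identify parameters.
eps0 = 8.854e-6 uN/V^2, A = 60574 um^2, V = 28 V, d = 8 um
Step 2: Compute V^2 = 28^2 = 784
Step 3: Compute d^2 = 8^2 = 64
Step 4: F = 0.5 * 8.854e-6 * 60574 * 784 / 64
F = 3.285 uN


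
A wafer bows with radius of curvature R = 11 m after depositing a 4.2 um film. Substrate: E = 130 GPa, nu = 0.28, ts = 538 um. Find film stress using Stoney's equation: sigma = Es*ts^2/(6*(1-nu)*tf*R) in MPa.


Step 1: Compute numerator: Es * ts^2 = 130 * 538^2 = 37627720 (GPa*um^2)
Step 2: Compute denominator (R in um): 6*(1-nu)*tf*R = 6*0.72*4.2*11e6 = 199584000.0 (um^2)
Step 3: sigma (GPa) = 37627720 / 199584000.0 = 1.88531e-01 GPa
Step 4: Convert to MPa (x1000): sigma = 188.5 MPa


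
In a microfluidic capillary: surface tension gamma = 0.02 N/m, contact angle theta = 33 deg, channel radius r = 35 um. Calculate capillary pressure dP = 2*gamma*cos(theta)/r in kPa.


Step 1: cos(33 deg) = 0.8387
Step 2: Convert r to m: r = 35e-6 m
Step 3: dP = 2 * 0.02 * 0.8387 / 35e-6 = 958.5 Pa
Step 4: Convert Pa to kPa (divide by 1000).
dP = 0.96 kPa


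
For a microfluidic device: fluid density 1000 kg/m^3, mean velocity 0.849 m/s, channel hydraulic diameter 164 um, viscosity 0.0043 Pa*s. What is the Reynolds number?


Step 1: Convert Dh to meters: Dh = 164e-6 m
Step 2: Re = rho * v * Dh / mu
Re = 1000 * 0.849 * 164e-6 / 0.0043
Re = 32.38


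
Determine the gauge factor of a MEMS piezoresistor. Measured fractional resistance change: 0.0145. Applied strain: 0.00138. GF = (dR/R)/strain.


Step 1: Identify values.
dR/R = 0.0145, strain = 0.00138
Step 2: GF = (dR/R) / strain = 0.0145 / 0.00138
GF = 10.5


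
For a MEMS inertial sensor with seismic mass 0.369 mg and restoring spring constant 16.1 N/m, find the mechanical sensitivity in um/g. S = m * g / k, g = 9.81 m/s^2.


Step 1: Convert mass: m = 0.369 mg = 3.69e-07 kg
Step 2: S = m * g / k = 3.69e-07 * 9.81 / 16.1
Step 3: S = 2.25e-07 m/g
Step 4: Convert to um/g: S = 0.225 um/g


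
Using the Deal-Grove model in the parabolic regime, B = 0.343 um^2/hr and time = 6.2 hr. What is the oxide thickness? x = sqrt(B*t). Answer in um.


Step 1: Compute B*t = 0.343 * 6.2 = 2.1266
Step 2: x = sqrt(2.1266)
x = 1.458 um


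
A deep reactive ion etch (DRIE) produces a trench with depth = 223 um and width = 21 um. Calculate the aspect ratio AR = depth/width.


Step 1: AR = depth / width
Step 2: AR = 223 / 21
AR = 10.6


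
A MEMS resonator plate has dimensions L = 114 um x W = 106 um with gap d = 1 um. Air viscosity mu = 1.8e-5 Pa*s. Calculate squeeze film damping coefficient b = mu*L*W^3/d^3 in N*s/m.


Step 1: Convert to SI.
L = 114e-6 m, W = 106e-6 m, d = 1e-6 m
Step 2: W^3 = (106e-6)^3 = 1.19e-12 m^3
Step 3: d^3 = (1e-6)^3 = 1.00e-18 m^3
Step 4: b = 1.8e-5 * 114e-6 * 1.19e-12 / 1.00e-18
b = 2.44e-03 N*s/m


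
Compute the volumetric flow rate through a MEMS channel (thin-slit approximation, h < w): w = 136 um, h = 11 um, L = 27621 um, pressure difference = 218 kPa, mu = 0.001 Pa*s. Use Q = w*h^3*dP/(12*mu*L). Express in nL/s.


Step 1: Convert all dimensions to SI (meters).
w = 136e-6 m, h = 11e-6 m, L = 27621e-6 m, dP = 218e3 Pa
Step 2: Q = w * h^3 * dP / (12 * mu * L)
Q = 136e-6 * (11e-6)^3 * 218e3 / (12 * 0.001 * 27621e-6) = 1.1905642e-10 m^3/s
Step 3: Convert Q from m^3/s to nL/s (1 m^3 = 1e12 nL, so multiply by 1e12).
Q = 119.056 nL/s


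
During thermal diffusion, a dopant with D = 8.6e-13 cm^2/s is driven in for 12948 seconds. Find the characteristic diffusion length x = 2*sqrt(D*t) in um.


Step 1: Compute D*t = 8.6e-13 * 12948 = 1.113528e-08 cm^2
Step 2: sqrt(D*t) = 1.0552e-04 cm
Step 3: x = 2 * 1.0552e-04 cm = 2.1104e-04 cm
Step 4: Convert to um (1 cm = 1e4 um): x = 2.11 um


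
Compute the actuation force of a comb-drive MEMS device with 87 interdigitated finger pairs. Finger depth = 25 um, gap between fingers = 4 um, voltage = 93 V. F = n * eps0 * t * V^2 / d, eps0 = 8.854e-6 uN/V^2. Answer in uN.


Step 1: Parameters: n=87, eps0=8.854e-6 uN/V^2, t=25 um, V=93 V, d=4 um
Step 2: V^2 = 8649
Step 3: F = 87 * 8.854e-6 * 25 * 8649 / 4
F = 41.639 uN


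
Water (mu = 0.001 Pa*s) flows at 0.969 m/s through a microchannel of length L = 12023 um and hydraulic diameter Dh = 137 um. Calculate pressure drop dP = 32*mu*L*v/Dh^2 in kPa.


Step 1: Convert to SI: L = 12023e-6 m, Dh = 137e-6 m
Step 2: dP = 32 * 0.001 * 12023e-6 * 0.969 / (137e-6)^2
Step 3: dP = 19863.03 Pa
Step 4: Convert to kPa: dP = 19.86 kPa


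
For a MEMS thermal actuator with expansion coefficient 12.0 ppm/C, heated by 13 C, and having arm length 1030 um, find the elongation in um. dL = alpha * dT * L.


Step 1: Convert CTE: alpha = 12.0 ppm/C = 12.0e-6 /C
Step 2: dL = 12.0e-6 * 13 * 1030
dL = 0.1607 um


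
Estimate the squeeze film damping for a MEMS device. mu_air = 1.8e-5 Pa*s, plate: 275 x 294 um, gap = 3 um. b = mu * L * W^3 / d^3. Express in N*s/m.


Step 1: Convert to SI.
L = 275e-6 m, W = 294e-6 m, d = 3e-6 m
Step 2: W^3 = (294e-6)^3 = 2.54e-11 m^3
Step 3: d^3 = (3e-6)^3 = 2.70e-17 m^3
Step 4: b = 1.8e-5 * 275e-6 * 2.54e-11 / 2.70e-17
b = 4.66e-03 N*s/m


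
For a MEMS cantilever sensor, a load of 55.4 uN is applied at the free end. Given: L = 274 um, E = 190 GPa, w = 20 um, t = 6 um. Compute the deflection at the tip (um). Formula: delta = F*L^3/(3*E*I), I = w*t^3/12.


Step 1: Calculate the second moment of area.
I = w * t^3 / 12 = 20 * 6^3 / 12 = 360.0 um^4
Step 2: Convert E to consistent units (1 GPa = 1000 uN/um^2).
E = 190 GPa = 190000 uN/um^2
Step 3: Calculate tip deflection.
delta = F * L^3 / (3 * E * I)
delta = 55.4 * 274^3 / (3 * 190000 * 360.0)
delta = 5.5537 um


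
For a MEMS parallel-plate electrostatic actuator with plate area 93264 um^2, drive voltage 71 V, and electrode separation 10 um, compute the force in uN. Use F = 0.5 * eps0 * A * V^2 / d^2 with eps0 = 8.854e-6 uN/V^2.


Step 1: Identify parameters.
eps0 = 8.854e-6 uN/V^2, A = 93264 um^2, V = 71 V, d = 10 um
Step 2: Compute V^2 = 71^2 = 5041
Step 3: Compute d^2 = 10^2 = 100
Step 4: F = 0.5 * 8.854e-6 * 93264 * 5041 / 100
F = 20.813 uN


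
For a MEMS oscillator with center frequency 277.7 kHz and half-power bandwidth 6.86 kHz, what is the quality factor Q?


Step 1: Q = f0 / bandwidth
Step 2: Q = 277.7 / 6.86
Q = 40.5


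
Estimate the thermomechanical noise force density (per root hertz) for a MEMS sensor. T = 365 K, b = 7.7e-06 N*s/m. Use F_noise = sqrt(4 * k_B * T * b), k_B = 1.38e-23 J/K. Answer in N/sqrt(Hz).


Step 1: Compute 4 * k_B * T * b
= 4 * 1.38e-23 * 365 * 7.7e-06
= 1.5514e-25 N^2/Hz
Step 2: F_noise = sqrt(1.5514e-25)
F_noise = 3.94e-13 N/sqrt(Hz)


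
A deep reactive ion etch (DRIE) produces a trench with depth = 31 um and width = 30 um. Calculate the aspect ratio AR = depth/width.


Step 1: AR = depth / width
Step 2: AR = 31 / 30
AR = 1.0


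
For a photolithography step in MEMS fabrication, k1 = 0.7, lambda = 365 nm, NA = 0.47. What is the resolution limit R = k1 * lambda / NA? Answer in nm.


Step 1: Identify values: k1 = 0.7, lambda = 365 nm, NA = 0.47
Step 2: R = k1 * lambda / NA
R = 0.7 * 365 / 0.47
R = 543.6 nm


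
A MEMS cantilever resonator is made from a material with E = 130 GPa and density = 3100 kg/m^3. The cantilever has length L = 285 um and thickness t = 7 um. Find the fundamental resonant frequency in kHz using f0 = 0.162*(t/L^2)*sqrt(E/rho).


Step 1: Convert units to SI.
t_SI = 7e-6 m, L_SI = 285e-6 m
Step 2: Calculate sqrt(E/rho).
sqrt(130e9 / 3100) = 6475.76 m/s
Step 3: Compute f0.
f0 = 0.162 * 7e-6 / (285e-6)^2 * 6475.76 = 90409.5 Hz = 90.41 kHz


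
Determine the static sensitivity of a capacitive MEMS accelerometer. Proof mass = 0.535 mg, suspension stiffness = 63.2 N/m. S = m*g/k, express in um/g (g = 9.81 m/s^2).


Step 1: Convert mass: m = 0.535 mg = 5.35e-07 kg
Step 2: S = m * g / k = 5.35e-07 * 9.81 / 63.2
Step 3: S = 8.30e-08 m/g
Step 4: Convert to um/g: S = 0.083 um/g


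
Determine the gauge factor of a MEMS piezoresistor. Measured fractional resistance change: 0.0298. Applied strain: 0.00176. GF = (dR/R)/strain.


Step 1: Identify values.
dR/R = 0.0298, strain = 0.00176
Step 2: GF = (dR/R) / strain = 0.0298 / 0.00176
GF = 16.9


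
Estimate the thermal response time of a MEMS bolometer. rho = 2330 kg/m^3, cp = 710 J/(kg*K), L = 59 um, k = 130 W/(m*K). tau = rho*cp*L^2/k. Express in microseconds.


Step 1: Convert L to m: L = 59e-6 m
Step 2: L^2 = (59e-6)^2 = 3.481e-09 m^2
Step 3: tau = 2330 * 710 * 3.481e-09 / 130 = 4.429706e-05 s
Step 4: Convert to microseconds (multiply by 1e6).
tau = 44.297 us


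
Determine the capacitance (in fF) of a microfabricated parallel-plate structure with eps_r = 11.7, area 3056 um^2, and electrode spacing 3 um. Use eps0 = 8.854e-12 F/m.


Step 1: Convert area to m^2: A = 3056e-12 m^2
Step 2: Convert gap to m: d = 3e-6 m
Step 3: C = eps0 * eps_r * A / d
C = 8.854e-12 * 11.7 * 3056e-12 / 3e-6
Step 4: Convert to fF (multiply by 1e15).
C = 105.53 fF


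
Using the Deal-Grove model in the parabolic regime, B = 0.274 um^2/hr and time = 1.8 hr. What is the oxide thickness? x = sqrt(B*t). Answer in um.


Step 1: Compute B*t = 0.274 * 1.8 = 0.4932
Step 2: x = sqrt(0.4932)
x = 0.702 um


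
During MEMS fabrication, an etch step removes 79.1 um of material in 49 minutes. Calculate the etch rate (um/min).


Step 1: Etch rate = depth / time
Step 2: rate = 79.1 / 49
rate = 1.614 um/min


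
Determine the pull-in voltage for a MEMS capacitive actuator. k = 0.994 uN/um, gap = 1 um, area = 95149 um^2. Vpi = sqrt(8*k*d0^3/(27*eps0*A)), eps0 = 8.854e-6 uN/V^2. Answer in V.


Step 1: Compute numerator: 8 * k * d0^3 = 8 * 0.994 * 1^3 = 7.952
Step 2: Compute denominator: 27 * eps0 * A = 27 * 8.854e-6 * 95149 = 22.74613
Step 3: Vpi = sqrt(7.952 / 22.74613)
Vpi = 0.59 V


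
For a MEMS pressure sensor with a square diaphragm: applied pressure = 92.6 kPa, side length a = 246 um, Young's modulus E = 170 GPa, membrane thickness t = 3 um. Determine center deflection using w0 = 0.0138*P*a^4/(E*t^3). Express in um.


Step 1: Convert pressure to compatible units (E is in GPa, so P in GPa).
P = 92.6 kPa = 92.6e-6 GPa
Step 2: Compute numerator: 0.0138 * P * a^4.
a^4 = 246^4 = 3662186256
numerator = 0.0138 * 92.6e-6 * 3662186256 = 4.679835e+03
Step 3: Compute denominator: E * t^3 = 170 * 3^3 = 4590
Step 4: w0 = numerator / denominator = 4.679835e+03 / 4590 = 1.0196 um


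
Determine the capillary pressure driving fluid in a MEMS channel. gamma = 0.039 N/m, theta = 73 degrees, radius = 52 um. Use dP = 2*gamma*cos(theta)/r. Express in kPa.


Step 1: cos(73 deg) = 0.2924
Step 2: Convert r to m: r = 52e-6 m
Step 3: dP = 2 * 0.039 * 0.2924 / 52e-6 = 438.6 Pa
Step 4: Convert Pa to kPa (divide by 1000).
dP = 0.44 kPa


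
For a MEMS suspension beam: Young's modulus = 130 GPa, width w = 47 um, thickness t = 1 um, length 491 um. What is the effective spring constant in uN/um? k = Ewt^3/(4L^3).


Step 1: Convert E to consistent units (1 GPa = 1000 uN/um^2).
E = 130 GPa = 130000 uN/um^2
Step 2: Compute t^3 = 1^3 = 1
Step 3: Compute L^3 = 491^3 = 118370771
Step 4: k = 130000 * 47 * 1 / (4 * 118370771)
k = 0.0129 uN/um


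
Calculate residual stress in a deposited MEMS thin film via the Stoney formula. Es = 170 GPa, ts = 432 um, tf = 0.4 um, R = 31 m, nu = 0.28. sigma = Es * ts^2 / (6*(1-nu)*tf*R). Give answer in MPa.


Step 1: Compute numerator: Es * ts^2 = 170 * 432^2 = 31726080 (GPa*um^2)
Step 2: Compute denominator (R in um): 6*(1-nu)*tf*R = 6*0.72*0.4*31e6 = 53568000.0 (um^2)
Step 3: sigma (GPa) = 31726080 / 53568000.0 = 5.92258e-01 GPa
Step 4: Convert to MPa (x1000): sigma = 592.3 MPa


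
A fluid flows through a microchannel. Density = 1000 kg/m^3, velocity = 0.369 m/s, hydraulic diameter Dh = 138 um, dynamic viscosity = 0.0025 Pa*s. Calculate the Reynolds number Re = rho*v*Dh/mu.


Step 1: Convert Dh to meters: Dh = 138e-6 m
Step 2: Re = rho * v * Dh / mu
Re = 1000 * 0.369 * 138e-6 / 0.0025
Re = 20.369


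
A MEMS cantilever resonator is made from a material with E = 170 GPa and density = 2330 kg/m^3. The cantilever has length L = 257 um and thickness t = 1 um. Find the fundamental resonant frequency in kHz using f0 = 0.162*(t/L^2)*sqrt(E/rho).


Step 1: Convert units to SI.
t_SI = 1e-6 m, L_SI = 257e-6 m
Step 2: Calculate sqrt(E/rho).
sqrt(170e9 / 2330) = 8541.74 m/s
Step 3: Compute f0.
f0 = 0.162 * 1e-6 / (257e-6)^2 * 8541.74 = 20950.5 Hz = 20.95 kHz


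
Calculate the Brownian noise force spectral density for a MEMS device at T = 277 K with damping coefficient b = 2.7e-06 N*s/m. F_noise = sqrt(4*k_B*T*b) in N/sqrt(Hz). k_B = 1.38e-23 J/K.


Step 1: Compute 4 * k_B * T * b
= 4 * 1.38e-23 * 277 * 2.7e-06
= 4.1284e-26 N^2/Hz
Step 2: F_noise = sqrt(4.1284e-26)
F_noise = 2.03e-13 N/sqrt(Hz)


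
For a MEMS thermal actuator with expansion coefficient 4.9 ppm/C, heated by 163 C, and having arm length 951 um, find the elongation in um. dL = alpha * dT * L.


Step 1: Convert CTE: alpha = 4.9 ppm/C = 4.9e-6 /C
Step 2: dL = 4.9e-6 * 163 * 951
dL = 0.7596 um


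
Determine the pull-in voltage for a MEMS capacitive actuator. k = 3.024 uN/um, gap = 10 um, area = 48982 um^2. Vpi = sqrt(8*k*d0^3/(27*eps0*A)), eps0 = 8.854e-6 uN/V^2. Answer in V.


Step 1: Compute numerator: 8 * k * d0^3 = 8 * 3.024 * 10^3 = 24192.0
Step 2: Compute denominator: 27 * eps0 * A = 27 * 8.854e-6 * 48982 = 11.709539
Step 3: Vpi = sqrt(24192.0 / 11.709539)
Vpi = 45.45 V


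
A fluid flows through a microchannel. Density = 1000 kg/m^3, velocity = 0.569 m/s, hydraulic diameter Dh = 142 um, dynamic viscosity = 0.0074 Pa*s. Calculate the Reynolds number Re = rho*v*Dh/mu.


Step 1: Convert Dh to meters: Dh = 142e-6 m
Step 2: Re = rho * v * Dh / mu
Re = 1000 * 0.569 * 142e-6 / 0.0074
Re = 10.919


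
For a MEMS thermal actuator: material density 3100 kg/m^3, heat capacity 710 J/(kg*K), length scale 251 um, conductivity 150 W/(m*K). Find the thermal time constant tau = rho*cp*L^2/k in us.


Step 1: Convert L to m: L = 251e-6 m
Step 2: L^2 = (251e-6)^2 = 6.3001e-08 m^2
Step 3: tau = 3100 * 710 * 6.3001e-08 / 150 = 9.2443467e-04 s
Step 4: Convert to microseconds (multiply by 1e6).
tau = 924.435 us
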